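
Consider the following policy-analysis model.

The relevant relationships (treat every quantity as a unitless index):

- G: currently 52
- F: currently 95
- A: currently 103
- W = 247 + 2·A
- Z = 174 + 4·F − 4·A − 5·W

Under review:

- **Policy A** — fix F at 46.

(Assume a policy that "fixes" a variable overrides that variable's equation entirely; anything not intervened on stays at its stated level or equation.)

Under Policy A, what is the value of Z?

Policy A (F := 46):
  F = 46
  A = 103
  W = 247 + 2·103 = 453
  Z = 174 + 4·46 − 4·103 − 5·453 = -2319

-2319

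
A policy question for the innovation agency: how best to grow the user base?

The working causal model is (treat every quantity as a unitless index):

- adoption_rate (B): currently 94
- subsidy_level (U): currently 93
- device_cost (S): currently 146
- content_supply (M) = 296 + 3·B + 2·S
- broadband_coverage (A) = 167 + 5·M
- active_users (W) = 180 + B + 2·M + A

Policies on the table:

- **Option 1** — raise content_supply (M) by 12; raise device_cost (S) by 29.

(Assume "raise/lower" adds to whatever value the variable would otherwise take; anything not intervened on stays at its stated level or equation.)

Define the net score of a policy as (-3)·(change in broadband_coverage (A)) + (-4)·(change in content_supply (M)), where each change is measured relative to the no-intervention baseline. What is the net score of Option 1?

Baseline:
  B = 94
  S = 146
  M = 296 + 3·94 + 2·146 = 870
  A = 167 + 5·870 = 4517
Option 1 (M + 12, S + 29):
  B = 94
  S = 146 + 29 = 175
  M = 296 + 3·94 + 2·175 (+12 from intervention) = 940
  A = 167 + 5·940 = 4867
ΔA = 4867 − 4517 = 350; ΔM = 940 − 870 = 70
Score = (-3)·350 + (-4)·70 = -1330

-1330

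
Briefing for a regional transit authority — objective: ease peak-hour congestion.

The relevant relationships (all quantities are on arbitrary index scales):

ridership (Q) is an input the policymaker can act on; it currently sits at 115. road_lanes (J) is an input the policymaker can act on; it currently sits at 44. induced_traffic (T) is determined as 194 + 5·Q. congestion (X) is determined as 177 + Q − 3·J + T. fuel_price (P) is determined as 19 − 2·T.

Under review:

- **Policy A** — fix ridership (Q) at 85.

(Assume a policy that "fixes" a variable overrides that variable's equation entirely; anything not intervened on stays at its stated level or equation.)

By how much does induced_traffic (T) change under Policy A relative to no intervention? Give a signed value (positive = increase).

-150

Baseline:
  Q = 115
  T = 194 + 5·115 = 769
Policy A (Q := 85):
  Q = 85
  T = 194 + 5·85 = 619
Change in T: 619 − 769 = -150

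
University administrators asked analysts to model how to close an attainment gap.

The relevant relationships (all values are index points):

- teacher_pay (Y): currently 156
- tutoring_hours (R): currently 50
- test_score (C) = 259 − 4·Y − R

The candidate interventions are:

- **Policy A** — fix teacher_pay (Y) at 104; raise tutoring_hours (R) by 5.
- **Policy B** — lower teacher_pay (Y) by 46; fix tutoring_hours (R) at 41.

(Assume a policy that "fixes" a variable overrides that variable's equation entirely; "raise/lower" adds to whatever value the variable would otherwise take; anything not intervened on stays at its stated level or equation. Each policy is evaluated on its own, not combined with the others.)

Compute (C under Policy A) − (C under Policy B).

Policy A (Y := 104, R + 5):
  Y = 104
  R = 50 + 5 = 55
  C = 259 − 4·104 − 55 = -212
Policy B (Y − 46, R := 41):
  Y = 156 − 46 = 110
  R = 41
  C = 259 − 4·110 − 41 = -222
C: -212 − (-222) = 10

10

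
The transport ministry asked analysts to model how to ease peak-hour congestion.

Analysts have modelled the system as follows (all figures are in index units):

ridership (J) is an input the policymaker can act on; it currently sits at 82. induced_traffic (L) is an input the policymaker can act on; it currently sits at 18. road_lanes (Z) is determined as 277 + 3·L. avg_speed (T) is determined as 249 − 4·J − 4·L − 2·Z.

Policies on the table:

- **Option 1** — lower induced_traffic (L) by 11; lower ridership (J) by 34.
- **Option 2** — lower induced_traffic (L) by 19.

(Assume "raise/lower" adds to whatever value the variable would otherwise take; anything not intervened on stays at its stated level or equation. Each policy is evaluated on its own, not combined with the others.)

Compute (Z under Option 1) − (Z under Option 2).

Option 1 (L − 11, J − 34):
  L = 18 − 11 = 7
  Z = 277 + 3·7 = 298
Option 2 (L − 19):
  L = 18 − 19 = -1
  Z = 277 + 3·(-1) = 274
Z: 298 − 274 = 24

24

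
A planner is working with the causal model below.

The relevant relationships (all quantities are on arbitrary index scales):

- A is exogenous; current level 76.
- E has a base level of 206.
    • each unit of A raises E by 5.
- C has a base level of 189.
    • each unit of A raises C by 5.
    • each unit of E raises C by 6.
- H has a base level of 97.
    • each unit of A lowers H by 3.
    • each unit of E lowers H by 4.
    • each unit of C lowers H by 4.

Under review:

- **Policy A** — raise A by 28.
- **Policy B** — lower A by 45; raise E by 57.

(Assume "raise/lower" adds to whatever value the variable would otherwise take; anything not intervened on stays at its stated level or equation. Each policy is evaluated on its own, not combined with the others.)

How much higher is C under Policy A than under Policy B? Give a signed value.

2213

Policy A (A + 28):
  A = 76 + 28 = 104
  E = 206 + 5·104 = 726
  C = 189 + 5·104 + 6·726 = 5065
Policy B (A − 45, E + 57):
  A = 76 − 45 = 31
  E = 206 + 5·31 (+57 from intervention) = 418
  C = 189 + 5·31 + 6·418 = 2852
C: 5065 − 2852 = 2213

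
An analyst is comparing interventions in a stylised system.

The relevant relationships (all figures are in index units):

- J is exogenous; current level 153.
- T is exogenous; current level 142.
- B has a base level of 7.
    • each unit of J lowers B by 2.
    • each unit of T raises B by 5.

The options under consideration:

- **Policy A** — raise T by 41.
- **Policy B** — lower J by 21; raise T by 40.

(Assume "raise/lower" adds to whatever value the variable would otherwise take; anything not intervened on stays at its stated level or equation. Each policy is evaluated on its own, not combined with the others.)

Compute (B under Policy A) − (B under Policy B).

-37

Policy A (T + 41):
  J = 153
  T = 142 + 41 = 183
  B = 7 − 2·153 + 5·183 = 616
Policy B (J − 21, T + 40):
  J = 153 − 21 = 132
  T = 142 + 40 = 182
  B = 7 − 2·132 + 5·182 = 653
B: 616 − 653 = -37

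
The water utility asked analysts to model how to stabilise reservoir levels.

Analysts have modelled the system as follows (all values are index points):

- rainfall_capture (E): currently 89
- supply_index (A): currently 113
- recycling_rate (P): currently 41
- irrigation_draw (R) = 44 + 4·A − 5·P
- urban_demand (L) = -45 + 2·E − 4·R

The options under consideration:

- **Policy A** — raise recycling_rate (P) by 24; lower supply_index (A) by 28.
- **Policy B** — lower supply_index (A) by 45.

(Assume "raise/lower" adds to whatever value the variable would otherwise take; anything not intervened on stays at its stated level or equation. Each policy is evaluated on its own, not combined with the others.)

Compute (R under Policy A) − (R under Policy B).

Policy A (P + 24, A − 28):
  A = 113 − 28 = 85
  P = 41 + 24 = 65
  R = 44 + 4·85 − 5·65 = 59
Policy B (A − 45):
  A = 113 − 45 = 68
  P = 41
  R = 44 + 4·68 − 5·41 = 111
R: 59 − 111 = -52

-52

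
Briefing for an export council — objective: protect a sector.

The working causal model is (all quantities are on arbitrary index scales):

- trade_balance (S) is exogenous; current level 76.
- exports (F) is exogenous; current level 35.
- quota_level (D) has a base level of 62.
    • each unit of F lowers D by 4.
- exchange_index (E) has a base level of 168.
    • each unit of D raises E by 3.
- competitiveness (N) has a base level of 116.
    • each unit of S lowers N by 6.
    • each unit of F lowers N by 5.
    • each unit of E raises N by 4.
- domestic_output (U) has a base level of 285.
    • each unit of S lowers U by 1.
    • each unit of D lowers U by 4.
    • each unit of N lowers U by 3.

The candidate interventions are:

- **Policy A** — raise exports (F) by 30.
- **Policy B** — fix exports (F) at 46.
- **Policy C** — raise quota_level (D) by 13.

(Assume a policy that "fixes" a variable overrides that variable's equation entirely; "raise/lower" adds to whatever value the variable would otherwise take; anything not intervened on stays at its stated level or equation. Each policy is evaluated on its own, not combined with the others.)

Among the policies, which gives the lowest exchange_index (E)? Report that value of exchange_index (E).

-426

Policy A (F + 30):
  F = 35 + 30 = 65
  D = 62 − 4·65 = -198
  E = 168 + 3·(-198) = -426
Policy B (F := 46):
  F = 46
  D = 62 − 4·46 = -122
  E = 168 + 3·(-122) = -198
Policy C (D + 13):
  F = 35
  D = 62 − 4·35 (+13 from intervention) = -65
  E = 168 + 3·(-65) = -27
Comparing — Policy A: E=-426, Policy B: E=-198, Policy C: E=-27. Lowest is -426 (Policy A).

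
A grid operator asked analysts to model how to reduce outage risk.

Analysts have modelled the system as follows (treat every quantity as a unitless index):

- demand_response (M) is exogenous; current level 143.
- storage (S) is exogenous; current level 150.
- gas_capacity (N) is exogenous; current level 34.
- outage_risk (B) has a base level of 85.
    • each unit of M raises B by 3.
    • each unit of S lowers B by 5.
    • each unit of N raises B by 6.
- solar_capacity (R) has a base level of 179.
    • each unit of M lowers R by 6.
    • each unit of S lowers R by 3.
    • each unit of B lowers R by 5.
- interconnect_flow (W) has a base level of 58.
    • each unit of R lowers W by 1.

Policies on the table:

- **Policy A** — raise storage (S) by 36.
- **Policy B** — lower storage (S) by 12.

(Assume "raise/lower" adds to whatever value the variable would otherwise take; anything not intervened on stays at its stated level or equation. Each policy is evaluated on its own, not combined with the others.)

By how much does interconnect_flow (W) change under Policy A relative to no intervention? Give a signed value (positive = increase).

Baseline:
  M = 143
  S = 150
  N = 34
  B = 85 + 3·143 − 5·150 + 6·34 = -32
  R = 179 − 6·143 − 3·150 − 5·(-32) = -969
  W = 58 − (-969) = 1027
Policy A (S + 36):
  M = 143
  S = 150 + 36 = 186
  N = 34
  B = 85 + 3·143 − 5·186 + 6·34 = -212
  R = 179 − 6·143 − 3·186 − 5·(-212) = -177
  W = 58 − (-177) = 235
Change in W: 235 − 1027 = -792

-792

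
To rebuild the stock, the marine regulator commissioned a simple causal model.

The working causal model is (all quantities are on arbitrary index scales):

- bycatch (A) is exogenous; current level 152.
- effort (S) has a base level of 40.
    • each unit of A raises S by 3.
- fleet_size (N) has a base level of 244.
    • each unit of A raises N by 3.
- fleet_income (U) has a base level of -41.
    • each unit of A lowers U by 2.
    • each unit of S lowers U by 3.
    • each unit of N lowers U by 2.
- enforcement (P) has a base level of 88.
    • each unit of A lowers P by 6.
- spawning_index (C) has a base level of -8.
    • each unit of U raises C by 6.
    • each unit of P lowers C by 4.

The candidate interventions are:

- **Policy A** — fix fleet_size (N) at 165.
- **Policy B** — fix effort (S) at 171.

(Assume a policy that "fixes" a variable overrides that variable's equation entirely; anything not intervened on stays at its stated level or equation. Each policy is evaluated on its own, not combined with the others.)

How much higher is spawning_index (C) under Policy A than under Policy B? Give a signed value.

Policy A (N := 165):
  A = 152
  S = 40 + 3·152 = 496
  N = 165
  U = -41 − 2·152 − 3·496 − 2·165 = -2163
  P = 88 − 6·152 = -824
  C = -8 + 6·(-2163) − 4·(-824) = -9690
Policy B (S := 171):
  A = 152
  S = 171
  N = 244 + 3·152 = 700
  U = -41 − 2·152 − 3·171 − 2·700 = -2258
  P = 88 − 6·152 = -824
  C = -8 + 6·(-2258) − 4·(-824) = -10260
C: -9690 − (-10260) = 570

570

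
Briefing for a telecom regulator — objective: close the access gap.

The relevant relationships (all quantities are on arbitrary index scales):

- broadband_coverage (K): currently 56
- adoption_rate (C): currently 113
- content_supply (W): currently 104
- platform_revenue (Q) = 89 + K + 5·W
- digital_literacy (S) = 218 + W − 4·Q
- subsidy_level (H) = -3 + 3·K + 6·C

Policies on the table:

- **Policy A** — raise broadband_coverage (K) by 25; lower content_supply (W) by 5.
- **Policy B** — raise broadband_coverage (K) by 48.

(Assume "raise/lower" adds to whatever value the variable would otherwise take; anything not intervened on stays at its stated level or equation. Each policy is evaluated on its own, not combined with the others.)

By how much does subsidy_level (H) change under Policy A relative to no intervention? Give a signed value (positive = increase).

Baseline:
  K = 56
  C = 113
  H = -3 + 3·56 + 6·113 = 843
Policy A (K + 25, W − 5):
  K = 56 + 25 = 81
  C = 113
  H = -3 + 3·81 + 6·113 = 918
Change in H: 918 − 843 = 75

75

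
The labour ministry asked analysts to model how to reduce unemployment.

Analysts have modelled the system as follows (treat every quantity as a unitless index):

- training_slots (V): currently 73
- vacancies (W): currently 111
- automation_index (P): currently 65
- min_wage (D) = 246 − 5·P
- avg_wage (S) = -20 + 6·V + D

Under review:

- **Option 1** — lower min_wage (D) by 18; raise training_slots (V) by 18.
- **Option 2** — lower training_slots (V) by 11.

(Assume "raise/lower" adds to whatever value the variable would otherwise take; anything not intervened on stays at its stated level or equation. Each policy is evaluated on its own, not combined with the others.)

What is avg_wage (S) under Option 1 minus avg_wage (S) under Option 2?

Option 1 (D − 18, V + 18):
  V = 73 + 18 = 91
  P = 65
  D = 246 − 5·65 (−18 from intervention) = -97
  S = -20 + 6·91 + (-97) = 429
Option 2 (V − 11):
  V = 73 − 11 = 62
  P = 65
  D = 246 − 5·65 = -79
  S = -20 + 6·62 + (-79) = 273
S: 429 − 273 = 156

156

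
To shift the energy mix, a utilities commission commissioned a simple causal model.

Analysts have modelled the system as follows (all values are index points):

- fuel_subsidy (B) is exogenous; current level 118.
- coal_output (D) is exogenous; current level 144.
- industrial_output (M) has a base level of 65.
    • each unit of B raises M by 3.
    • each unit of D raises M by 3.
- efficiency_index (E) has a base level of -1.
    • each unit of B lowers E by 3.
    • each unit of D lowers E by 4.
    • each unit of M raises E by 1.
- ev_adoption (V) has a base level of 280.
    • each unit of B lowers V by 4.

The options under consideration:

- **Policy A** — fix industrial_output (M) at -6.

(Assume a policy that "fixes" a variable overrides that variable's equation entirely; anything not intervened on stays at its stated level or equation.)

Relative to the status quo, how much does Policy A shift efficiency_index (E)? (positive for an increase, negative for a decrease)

-857

Baseline:
  B = 118
  D = 144
  M = 65 + 3·118 + 3·144 = 851
  E = -1 − 3·118 − 4·144 + 851 = -80
Policy A (M := -6):
  B = 118
  D = 144
  M = -6
  E = -1 − 3·118 − 4·144 + (-6) = -937
Change in E: -937 − (-80) = -857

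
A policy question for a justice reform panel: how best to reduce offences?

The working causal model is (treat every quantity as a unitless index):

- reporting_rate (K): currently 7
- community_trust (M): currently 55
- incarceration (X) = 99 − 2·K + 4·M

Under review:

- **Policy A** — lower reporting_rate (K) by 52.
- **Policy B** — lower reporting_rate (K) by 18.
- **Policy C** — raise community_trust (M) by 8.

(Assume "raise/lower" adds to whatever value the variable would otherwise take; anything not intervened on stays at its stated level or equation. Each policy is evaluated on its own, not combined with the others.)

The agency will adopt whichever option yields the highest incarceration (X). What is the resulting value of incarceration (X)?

409

Policy A (K − 52):
  K = 7 − 52 = -45
  M = 55
  X = 99 − 2·(-45) + 4·55 = 409
Policy B (K − 18):
  K = 7 − 18 = -11
  M = 55
  X = 99 − 2·(-11) + 4·55 = 341
Policy C (M + 8):
  K = 7
  M = 55 + 8 = 63
  X = 99 − 2·7 + 4·63 = 337
Comparing — Policy A: X=409, Policy B: X=341, Policy C: X=337. Highest is 409 (Policy A).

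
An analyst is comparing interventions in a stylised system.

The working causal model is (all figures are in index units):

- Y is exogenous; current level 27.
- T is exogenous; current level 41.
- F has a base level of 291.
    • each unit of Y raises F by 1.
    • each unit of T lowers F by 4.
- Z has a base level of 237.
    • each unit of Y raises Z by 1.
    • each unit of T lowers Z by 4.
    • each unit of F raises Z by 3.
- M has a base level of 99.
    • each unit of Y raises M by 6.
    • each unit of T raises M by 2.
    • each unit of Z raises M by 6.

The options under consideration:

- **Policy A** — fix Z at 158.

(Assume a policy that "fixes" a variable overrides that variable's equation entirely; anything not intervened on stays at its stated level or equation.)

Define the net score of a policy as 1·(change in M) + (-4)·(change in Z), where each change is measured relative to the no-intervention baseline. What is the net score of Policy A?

-808

Baseline:
  Y = 27
  T = 41
  F = 291 + 27 − 4·41 = 154
  Z = 237 + 27 − 4·41 + 3·154 = 562
  M = 99 + 6·27 + 2·41 + 6·562 = 3715
Policy A (Z := 158):
  Y = 27
  T = 41
  F = 291 + 27 − 4·41 = 154
  Z = 158
  M = 99 + 6·27 + 2·41 + 6·158 = 1291
ΔM = 1291 − 3715 = -2424; ΔZ = 158 − 562 = -404
Score = 1·(-2424) + (-4)·(-404) = -808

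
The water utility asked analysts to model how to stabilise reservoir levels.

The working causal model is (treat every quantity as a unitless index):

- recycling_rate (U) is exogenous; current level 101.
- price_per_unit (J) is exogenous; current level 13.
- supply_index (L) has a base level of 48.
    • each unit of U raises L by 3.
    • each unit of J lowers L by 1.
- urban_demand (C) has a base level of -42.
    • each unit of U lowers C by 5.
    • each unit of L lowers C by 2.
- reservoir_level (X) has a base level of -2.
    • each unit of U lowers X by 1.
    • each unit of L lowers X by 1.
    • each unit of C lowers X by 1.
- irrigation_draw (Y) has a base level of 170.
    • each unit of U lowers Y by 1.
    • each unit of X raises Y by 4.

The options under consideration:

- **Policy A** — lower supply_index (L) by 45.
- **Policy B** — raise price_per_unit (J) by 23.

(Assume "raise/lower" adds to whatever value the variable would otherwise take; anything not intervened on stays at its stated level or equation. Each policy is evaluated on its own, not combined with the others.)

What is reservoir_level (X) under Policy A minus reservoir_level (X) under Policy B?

-22

Policy A (L − 45):
  U = 101
  J = 13
  L = 48 + 3·101 − 13 (−45 from intervention) = 293
  C = -42 − 5·101 − 2·293 = -1133
  X = -2 − 101 − 293 − (-1133) = 737
Policy B (J + 23):
  U = 101
  J = 13 + 23 = 36
  L = 48 + 3·101 − 36 = 315
  C = -42 − 5·101 − 2·315 = -1177
  X = -2 − 101 − 315 − (-1177) = 759
X: 737 − 759 = -22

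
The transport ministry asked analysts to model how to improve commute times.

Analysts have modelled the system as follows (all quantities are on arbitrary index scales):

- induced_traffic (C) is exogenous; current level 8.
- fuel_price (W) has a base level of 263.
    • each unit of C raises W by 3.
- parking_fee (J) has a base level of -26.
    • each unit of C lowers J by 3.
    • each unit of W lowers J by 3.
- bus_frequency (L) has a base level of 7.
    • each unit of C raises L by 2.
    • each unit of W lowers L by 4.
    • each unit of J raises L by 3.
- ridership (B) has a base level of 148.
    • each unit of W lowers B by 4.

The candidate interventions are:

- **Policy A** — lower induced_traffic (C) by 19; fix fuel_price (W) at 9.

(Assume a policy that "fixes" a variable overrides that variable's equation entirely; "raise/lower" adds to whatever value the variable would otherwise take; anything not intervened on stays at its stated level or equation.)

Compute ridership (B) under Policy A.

Policy A (C − 19, W := 9):
  C = 8 − 19 = -11
  W = 9
  B = 148 − 4·9 = 112

112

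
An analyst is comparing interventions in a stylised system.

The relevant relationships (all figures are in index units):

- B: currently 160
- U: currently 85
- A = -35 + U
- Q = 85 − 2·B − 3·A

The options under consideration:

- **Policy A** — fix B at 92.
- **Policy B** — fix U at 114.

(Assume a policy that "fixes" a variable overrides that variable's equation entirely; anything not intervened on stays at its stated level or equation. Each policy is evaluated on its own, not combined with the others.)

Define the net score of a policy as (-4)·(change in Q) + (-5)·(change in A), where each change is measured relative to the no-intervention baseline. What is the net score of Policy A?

Baseline:
  B = 160
  U = 85
  A = -35 + 85 = 50
  Q = 85 − 2·160 − 3·50 = -385
Policy A (B := 92):
  B = 92
  U = 85
  A = -35 + 85 = 50
  Q = 85 − 2·92 − 3·50 = -249
ΔQ = -249 − (-385) = 136; ΔA = 50 − 50 = 0
Score = (-4)·136 + (-5)·0 = -544

-544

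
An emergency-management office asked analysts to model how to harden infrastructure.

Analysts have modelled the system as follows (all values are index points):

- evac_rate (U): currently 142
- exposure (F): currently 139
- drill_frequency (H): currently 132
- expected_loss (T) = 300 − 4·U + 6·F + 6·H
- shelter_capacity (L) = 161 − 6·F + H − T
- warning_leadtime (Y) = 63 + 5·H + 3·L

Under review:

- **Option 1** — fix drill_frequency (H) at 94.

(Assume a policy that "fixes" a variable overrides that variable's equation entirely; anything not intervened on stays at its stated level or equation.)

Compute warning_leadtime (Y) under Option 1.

Option 1 (H := 94):
  U = 142
  F = 139
  H = 94
  T = 300 − 4·142 + 6·139 + 6·94 = 1130
  L = 161 − 6·139 + 94 − 1130 = -1709
  Y = 63 + 5·94 + 3·(-1709) = -4594

-4594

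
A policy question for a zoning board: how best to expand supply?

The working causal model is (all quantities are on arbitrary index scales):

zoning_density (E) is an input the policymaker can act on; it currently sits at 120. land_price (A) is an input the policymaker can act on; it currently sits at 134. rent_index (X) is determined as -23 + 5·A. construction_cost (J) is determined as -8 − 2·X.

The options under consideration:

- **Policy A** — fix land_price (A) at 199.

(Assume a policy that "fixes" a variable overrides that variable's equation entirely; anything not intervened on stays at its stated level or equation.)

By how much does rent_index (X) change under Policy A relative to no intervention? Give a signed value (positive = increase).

Baseline:
  A = 134
  X = -23 + 5·134 = 647
Policy A (A := 199):
  A = 199
  X = -23 + 5·199 = 972
Change in X: 972 − 647 = 325

325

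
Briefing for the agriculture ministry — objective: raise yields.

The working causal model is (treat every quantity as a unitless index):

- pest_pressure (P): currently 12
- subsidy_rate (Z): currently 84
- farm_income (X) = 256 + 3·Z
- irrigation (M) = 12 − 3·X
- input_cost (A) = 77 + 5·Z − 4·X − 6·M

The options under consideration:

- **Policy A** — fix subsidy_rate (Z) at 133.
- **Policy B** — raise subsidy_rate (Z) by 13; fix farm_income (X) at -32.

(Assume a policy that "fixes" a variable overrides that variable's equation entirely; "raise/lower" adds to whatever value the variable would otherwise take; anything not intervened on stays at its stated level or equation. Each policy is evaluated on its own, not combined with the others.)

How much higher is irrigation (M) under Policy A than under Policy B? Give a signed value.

-2061

Policy A (Z := 133):
  Z = 133
  X = 256 + 3·133 = 655
  M = 12 − 3·655 = -1953
Policy B (Z + 13, X := -32):
  Z = 84 + 13 = 97
  X = -32
  M = 12 − 3·(-32) = 108
M: -1953 − 108 = -2061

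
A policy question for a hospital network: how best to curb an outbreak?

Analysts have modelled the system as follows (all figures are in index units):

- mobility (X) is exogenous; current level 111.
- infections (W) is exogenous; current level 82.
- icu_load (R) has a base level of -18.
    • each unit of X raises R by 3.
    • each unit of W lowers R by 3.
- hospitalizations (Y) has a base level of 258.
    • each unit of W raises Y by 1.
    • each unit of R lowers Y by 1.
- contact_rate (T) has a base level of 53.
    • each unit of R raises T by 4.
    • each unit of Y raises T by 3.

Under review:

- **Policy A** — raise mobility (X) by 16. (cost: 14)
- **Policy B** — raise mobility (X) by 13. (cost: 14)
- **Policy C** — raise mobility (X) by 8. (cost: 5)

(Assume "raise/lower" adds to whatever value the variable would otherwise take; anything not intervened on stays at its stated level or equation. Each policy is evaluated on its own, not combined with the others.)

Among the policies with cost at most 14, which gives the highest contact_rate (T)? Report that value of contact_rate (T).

1190

Policy A (X + 16):
  X = 111 + 16 = 127
  W = 82
  R = -18 + 3·127 − 3·82 = 117
  Y = 258 + 82 − 117 = 223
  T = 53 + 4·117 + 3·223 = 1190
Policy B (X + 13):
  X = 111 + 13 = 124
  W = 82
  R = -18 + 3·124 − 3·82 = 108
  Y = 258 + 82 − 108 = 232
  T = 53 + 4·108 + 3·232 = 1181
Policy C (X + 8):
  X = 111 + 8 = 119
  W = 82
  R = -18 + 3·119 − 3·82 = 93
  Y = 258 + 82 − 93 = 247
  T = 53 + 4·93 + 3·247 = 1166
Comparing — Policy A: T=1190, Policy B: T=1181, Policy C: T=1166. Highest is 1190 (Policy A).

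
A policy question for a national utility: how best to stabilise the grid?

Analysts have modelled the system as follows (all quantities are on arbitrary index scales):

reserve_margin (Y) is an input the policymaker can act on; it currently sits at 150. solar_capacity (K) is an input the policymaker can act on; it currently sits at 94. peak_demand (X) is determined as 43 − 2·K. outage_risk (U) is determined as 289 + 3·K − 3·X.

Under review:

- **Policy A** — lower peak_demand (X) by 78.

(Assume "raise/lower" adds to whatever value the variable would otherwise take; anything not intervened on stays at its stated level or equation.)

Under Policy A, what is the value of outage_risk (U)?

1240

Policy A (X − 78):
  K = 94
  X = 43 − 2·94 (−78 from intervention) = -223
  U = 289 + 3·94 − 3·(-223) = 1240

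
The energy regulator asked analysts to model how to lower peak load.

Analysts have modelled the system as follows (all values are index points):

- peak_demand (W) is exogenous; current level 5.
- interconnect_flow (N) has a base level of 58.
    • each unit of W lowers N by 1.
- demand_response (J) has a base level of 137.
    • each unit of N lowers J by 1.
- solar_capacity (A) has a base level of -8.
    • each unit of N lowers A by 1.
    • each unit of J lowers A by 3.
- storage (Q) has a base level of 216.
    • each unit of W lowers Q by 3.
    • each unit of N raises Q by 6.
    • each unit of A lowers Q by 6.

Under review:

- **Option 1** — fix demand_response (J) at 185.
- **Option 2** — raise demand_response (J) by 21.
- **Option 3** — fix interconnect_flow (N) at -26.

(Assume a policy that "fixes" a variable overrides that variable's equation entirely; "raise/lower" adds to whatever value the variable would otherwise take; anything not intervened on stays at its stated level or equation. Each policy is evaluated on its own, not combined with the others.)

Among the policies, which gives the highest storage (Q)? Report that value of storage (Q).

Option 1 (J := 185):
  W = 5
  N = 58 − 5 = 53
  J = 185
  A = -8 − 53 − 3·185 = -616
  Q = 216 − 3·5 + 6·53 − 6·(-616) = 4215
Option 2 (J + 21):
  W = 5
  N = 58 − 5 = 53
  J = 137 − 53 (+21 from intervention) = 105
  A = -8 − 53 − 3·105 = -376
  Q = 216 − 3·5 + 6·53 − 6·(-376) = 2775
Option 3 (N := -26):
  W = 5
  N = -26
  J = 137 − (-26) = 163
  A = -8 − (-26) − 3·163 = -471
  Q = 216 − 3·5 + 6·(-26) − 6·(-471) = 2871
Comparing — Option 1: Q=4215, Option 2: Q=2775, Option 3: Q=2871. Highest is 4215 (Option 1).

4215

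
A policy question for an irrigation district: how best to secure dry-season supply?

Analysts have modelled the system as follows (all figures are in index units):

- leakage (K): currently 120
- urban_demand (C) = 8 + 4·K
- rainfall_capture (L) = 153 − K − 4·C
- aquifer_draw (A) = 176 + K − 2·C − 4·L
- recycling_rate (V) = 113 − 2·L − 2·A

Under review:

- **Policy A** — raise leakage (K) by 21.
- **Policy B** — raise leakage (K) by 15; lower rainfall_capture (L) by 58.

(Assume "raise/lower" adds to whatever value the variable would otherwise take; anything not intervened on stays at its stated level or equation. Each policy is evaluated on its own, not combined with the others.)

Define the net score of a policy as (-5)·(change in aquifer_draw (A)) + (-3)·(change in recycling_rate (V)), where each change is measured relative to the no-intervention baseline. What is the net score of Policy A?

-861

Baseline:
  K = 120
  C = 8 + 4·120 = 488
  L = 153 − 120 − 4·488 = -1919
  A = 176 + 120 − 2·488 − 4·(-1919) = 6996
  V = 113 − 2·(-1919) − 2·6996 = -10041
Policy A (K + 21):
  K = 120 + 21 = 141
  C = 8 + 4·141 = 572
  L = 153 − 141 − 4·572 = -2276
  A = 176 + 141 − 2·572 − 4·(-2276) = 8277
  V = 113 − 2·(-2276) − 2·8277 = -11889
ΔA = 8277 − 6996 = 1281; ΔV = -11889 − (-10041) = -1848
Score = (-5)·1281 + (-3)·(-1848) = -861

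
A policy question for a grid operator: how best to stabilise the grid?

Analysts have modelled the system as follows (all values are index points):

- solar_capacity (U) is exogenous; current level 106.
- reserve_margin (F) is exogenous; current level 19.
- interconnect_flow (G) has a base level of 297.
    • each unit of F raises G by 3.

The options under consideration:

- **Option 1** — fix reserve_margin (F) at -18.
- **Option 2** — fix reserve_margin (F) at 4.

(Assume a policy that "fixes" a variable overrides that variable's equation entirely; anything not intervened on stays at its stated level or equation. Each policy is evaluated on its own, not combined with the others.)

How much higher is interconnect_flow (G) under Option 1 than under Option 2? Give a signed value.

-66

Option 1 (F := -18):
  F = -18
  G = 297 + 3·(-18) = 243
Option 2 (F := 4):
  F = 4
  G = 297 + 3·4 = 309
G: 243 − 309 = -66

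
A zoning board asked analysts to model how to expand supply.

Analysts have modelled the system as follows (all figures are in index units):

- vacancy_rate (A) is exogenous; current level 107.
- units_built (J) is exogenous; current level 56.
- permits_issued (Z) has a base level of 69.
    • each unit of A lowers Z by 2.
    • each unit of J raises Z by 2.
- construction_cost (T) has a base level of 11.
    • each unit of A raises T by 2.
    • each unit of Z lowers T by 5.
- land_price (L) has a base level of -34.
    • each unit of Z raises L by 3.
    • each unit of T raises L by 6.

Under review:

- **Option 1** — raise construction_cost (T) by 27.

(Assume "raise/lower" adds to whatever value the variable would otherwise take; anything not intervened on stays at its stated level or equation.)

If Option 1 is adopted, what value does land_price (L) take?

2369

Option 1 (T + 27):
  A = 107
  J = 56
  Z = 69 − 2·107 + 2·56 = -33
  T = 11 + 2·107 − 5·(-33) (+27 from intervention) = 417
  L = -34 + 3·(-33) + 6·417 = 2369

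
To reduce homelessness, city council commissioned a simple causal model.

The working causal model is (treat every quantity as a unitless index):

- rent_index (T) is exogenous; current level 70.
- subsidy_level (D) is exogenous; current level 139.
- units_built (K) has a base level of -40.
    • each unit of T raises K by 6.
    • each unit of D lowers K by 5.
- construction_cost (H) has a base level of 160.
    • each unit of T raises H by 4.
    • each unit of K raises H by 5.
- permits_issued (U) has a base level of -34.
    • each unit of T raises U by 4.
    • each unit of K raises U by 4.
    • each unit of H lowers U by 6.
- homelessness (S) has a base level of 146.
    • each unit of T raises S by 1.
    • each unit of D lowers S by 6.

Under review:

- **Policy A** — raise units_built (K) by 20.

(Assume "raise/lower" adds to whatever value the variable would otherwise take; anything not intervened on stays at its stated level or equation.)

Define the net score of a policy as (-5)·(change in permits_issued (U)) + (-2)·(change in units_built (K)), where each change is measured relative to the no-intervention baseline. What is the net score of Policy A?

Baseline:
  T = 70
  D = 139
  K = -40 + 6·70 − 5·139 = -315
  H = 160 + 4·70 + 5·(-315) = -1135
  U = -34 + 4·70 + 4·(-315) − 6·(-1135) = 5796
Policy A (K + 20):
  T = 70
  D = 139
  K = -40 + 6·70 − 5·139 (+20 from intervention) = -295
  H = 160 + 4·70 + 5·(-295) = -1035
  U = -34 + 4·70 + 4·(-295) − 6·(-1035) = 5276
ΔU = 5276 − 5796 = -520; ΔK = -295 − (-315) = 20
Score = (-5)·(-520) + (-2)·20 = 2560

2560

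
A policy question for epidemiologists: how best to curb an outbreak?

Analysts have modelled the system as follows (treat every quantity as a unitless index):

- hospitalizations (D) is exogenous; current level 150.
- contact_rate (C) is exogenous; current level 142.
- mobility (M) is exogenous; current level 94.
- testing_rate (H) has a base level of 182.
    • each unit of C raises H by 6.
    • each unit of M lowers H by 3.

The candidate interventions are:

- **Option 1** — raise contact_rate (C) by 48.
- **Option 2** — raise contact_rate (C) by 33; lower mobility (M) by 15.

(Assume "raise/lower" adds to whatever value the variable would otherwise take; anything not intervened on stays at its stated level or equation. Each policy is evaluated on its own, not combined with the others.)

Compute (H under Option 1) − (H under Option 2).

Option 1 (C + 48):
  C = 142 + 48 = 190
  M = 94
  H = 182 + 6·190 − 3·94 = 1040
Option 2 (C + 33, M − 15):
  C = 142 + 33 = 175
  M = 94 − 15 = 79
  H = 182 + 6·175 − 3·79 = 995
H: 1040 − 995 = 45

45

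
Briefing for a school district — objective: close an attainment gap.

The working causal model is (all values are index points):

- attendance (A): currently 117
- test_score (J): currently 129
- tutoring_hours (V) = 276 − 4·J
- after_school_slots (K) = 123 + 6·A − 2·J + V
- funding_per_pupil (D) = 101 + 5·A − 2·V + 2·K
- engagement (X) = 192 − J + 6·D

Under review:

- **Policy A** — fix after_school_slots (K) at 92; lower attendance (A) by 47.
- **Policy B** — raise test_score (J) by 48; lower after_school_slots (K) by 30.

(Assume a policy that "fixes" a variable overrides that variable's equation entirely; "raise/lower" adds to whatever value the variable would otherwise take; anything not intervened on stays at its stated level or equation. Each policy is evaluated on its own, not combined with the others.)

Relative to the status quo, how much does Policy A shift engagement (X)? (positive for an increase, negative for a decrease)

Baseline:
  A = 117
  J = 129
  V = 276 − 4·129 = -240
  K = 123 + 6·117 − 2·129 + (-240) = 327
  D = 101 + 5·117 − 2·(-240) + 2·327 = 1820
  X = 192 − 129 + 6·1820 = 10983
Policy A (K := 92, A − 47):
  A = 117 − 47 = 70
  J = 129
  V = 276 − 4·129 = -240
  K = 92
  D = 101 + 5·70 − 2·(-240) + 2·92 = 1115
  X = 192 − 129 + 6·1115 = 6753
Change in X: 6753 − 10983 = -4230

-4230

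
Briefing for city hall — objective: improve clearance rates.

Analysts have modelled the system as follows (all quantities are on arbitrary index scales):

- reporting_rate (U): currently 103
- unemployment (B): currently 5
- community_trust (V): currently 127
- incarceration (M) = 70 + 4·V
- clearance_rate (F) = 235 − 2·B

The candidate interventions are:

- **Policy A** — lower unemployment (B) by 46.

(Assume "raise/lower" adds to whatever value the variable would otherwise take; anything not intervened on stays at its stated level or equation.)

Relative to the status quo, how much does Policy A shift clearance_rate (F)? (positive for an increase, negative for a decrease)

Baseline:
  B = 5
  F = 235 − 2·5 = 225
Policy A (B − 46):
  B = 5 − 46 = -41
  F = 235 − 2·(-41) = 317
Change in F: 317 − 225 = 92

92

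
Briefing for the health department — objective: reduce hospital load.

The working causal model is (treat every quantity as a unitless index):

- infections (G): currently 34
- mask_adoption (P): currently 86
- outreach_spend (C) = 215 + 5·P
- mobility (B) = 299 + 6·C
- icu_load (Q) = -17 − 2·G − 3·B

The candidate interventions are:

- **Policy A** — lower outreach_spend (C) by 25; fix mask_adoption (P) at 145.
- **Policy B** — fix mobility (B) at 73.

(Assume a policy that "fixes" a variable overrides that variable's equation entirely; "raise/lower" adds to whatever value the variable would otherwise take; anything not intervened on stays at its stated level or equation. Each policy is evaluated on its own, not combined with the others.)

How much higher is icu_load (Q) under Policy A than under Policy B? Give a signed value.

-17148

Policy A (C − 25, P := 145):
  G = 34
  P = 145
  C = 215 + 5·145 (−25 from intervention) = 915
  B = 299 + 6·915 = 5789
  Q = -17 − 2·34 − 3·5789 = -17452
Policy B (B := 73):
  G = 34
  P = 86
  C = 215 + 5·86 = 645
  B = 73
  Q = -17 − 2·34 − 3·73 = -304
Q: -17452 − (-304) = -17148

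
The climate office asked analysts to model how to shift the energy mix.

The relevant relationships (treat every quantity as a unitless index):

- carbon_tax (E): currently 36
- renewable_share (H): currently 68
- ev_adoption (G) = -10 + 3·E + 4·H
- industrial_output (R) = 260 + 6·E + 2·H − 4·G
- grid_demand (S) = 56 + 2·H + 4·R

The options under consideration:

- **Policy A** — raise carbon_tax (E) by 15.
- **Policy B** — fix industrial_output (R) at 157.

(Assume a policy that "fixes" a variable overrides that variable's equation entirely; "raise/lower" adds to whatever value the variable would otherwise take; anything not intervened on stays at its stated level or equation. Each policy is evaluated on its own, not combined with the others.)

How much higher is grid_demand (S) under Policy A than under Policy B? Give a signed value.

Policy A (E + 15):
  E = 36 + 15 = 51
  H = 68
  G = -10 + 3·51 + 4·68 = 415
  R = 260 + 6·51 + 2·68 − 4·415 = -958
  S = 56 + 2·68 + 4·(-958) = -3640
Policy B (R := 157):
  E = 36
  H = 68
  G = -10 + 3·36 + 4·68 = 370
  R = 157
  S = 56 + 2·68 + 4·157 = 820
S: -3640 − 820 = -4460

-4460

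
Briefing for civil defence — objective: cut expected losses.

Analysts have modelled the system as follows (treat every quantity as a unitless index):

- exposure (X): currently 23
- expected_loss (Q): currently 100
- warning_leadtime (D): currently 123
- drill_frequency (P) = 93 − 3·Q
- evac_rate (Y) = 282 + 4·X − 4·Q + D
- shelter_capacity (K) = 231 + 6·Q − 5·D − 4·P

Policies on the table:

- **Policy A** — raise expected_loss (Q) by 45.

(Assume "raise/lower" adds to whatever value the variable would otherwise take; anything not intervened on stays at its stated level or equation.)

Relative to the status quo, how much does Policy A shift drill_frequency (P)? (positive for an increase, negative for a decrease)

Baseline:
  Q = 100
  P = 93 − 3·100 = -207
Policy A (Q + 45):
  Q = 100 + 45 = 145
  P = 93 − 3·145 = -342
Change in P: -342 − (-207) = -135

-135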